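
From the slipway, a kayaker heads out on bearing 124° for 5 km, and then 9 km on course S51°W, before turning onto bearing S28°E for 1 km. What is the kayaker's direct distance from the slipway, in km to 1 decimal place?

9.6 km

Leg 1 (124°, 5 km): east 5 sin 124° = 4.15, north 5 cos 124° = -2.80
Leg 2 (S51°W, 9 km): east 9 sin 231° = -6.99, north 9 cos 231° = -5.66
Leg 3 (S28°E, 1 km): east 1 sin 152° = 0.47, north 1 cos 152° = -0.88
Net: -2.38 east, -9.34 north. Distance = √((-2.38)² + (-9.34)²) = 9.641 km.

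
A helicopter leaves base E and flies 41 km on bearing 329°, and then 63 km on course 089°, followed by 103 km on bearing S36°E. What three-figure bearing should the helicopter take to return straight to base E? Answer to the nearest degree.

Leg 1 (329°, 41 km): east 41 sin 329° = -21.12, north 41 cos 329° = 35.14
Leg 2 (089°, 63 km): east 63 sin 89° = 62.99, north 63 cos 89° = 1.10
Leg 3 (S36°E, 103 km): east 103 sin 144° = 60.54, north 103 cos 144° = -83.33
Net displacement: 102.42 east, -47.09 north. Direction back to start is (-102.42, 47.09): bearing = atan2(-102.42, 47.09) mod 360° = 294.69° ≈ 295°.

295°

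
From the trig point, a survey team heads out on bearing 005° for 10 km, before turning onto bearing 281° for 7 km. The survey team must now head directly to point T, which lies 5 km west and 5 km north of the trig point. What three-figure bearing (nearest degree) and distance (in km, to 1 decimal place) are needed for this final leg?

171°, 6.4 km

Leg 1 (005°, 10 km): east 10 sin 5° = 0.87, north 10 cos 5° = 9.96
Leg 2 (281°, 7 km): east 7 sin 281° = -6.87, north 7 cos 281° = 1.34
Current position: (-6.00, 11.30). Target: (-5, 5). Remaining: Δeast = 1.00, Δnorth = -6.30.
Bearing = atan2(1.00, -6.30) mod 360° = 170.98°; distance = √((1.00)² + (-6.30)²) = 6.376 km.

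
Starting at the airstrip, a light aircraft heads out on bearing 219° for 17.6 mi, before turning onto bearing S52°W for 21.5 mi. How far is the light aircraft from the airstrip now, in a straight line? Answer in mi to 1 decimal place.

38.9 mi

Leg 1 (219°, 17.6 mi): east 17.6 sin 219° = -11.08, north 17.6 cos 219° = -13.68
Leg 2 (S52°W, 21.5 mi): east 21.5 sin 232° = -16.94, north 21.5 cos 232° = -13.24
Net: -28.02 east, -26.91 north. Distance = √((-28.02)² + (-26.91)²) = 38.851 mi.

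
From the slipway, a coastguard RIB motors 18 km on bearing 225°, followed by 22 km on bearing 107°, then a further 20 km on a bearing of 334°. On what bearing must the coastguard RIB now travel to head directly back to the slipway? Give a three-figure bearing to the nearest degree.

021°

Leg 1 (225°, 18 km): east 18 sin 225° = -12.73, north 18 cos 225° = -12.73
Leg 2 (107°, 22 km): east 22 sin 107° = 21.04, north 22 cos 107° = -6.43
Leg 3 (334°, 20 km): east 20 sin 334° = -8.77, north 20 cos 334° = 17.98
Net displacement: -0.46 east, -1.18 north. Direction back to start is (0.46, 1.18): bearing = atan2(0.46, 1.18) mod 360° = 21.09° ≈ 021°.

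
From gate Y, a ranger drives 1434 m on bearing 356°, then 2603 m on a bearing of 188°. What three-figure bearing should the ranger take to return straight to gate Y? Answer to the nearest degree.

Leg 1 (356°, 1434 m): east 1434 sin 356° = -100.03, north 1434 cos 356° = 1430.51
Leg 2 (188°, 2603 m): east 2603 sin 188° = -362.27, north 2603 cos 188° = -2577.67
Net displacement: -462.30 east, -1147.16 north. Direction back to start is (462.30, 1147.16): bearing = atan2(462.30, 1147.16) mod 360° = 21.95° ≈ 022°.

022°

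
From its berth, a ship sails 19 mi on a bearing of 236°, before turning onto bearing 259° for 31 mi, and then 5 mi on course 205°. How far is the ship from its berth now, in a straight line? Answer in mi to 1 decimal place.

52.7 mi

Leg 1 (236°, 19 mi): east 19 sin 236° = -15.75, north 19 cos 236° = -10.62
Leg 2 (259°, 31 mi): east 31 sin 259° = -30.43, north 31 cos 259° = -5.92
Leg 3 (205°, 5 mi): east 5 sin 205° = -2.11, north 5 cos 205° = -4.53
Net: -48.30 east, -21.07 north. Distance = √((-48.30)² + (-21.07)²) = 52.692 mi.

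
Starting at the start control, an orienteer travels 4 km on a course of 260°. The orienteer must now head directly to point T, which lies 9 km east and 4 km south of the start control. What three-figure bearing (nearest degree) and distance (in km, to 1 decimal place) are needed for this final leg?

104°, 13.4 km

Leg 1 (260°, 4 km): east 4 sin 260° = -3.94, north 4 cos 260° = -0.69
Current position: (-3.94, -0.69). Target: (9, -4). Remaining: Δeast = 12.94, Δnorth = -3.31.
Bearing = atan2(12.94, -3.31) mod 360° = 104.33°; distance = √((12.94)² + (-3.31)²) = 13.355 km.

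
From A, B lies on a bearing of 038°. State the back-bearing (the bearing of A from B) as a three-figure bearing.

218°

Back-bearing = 038° + 180° = 218°.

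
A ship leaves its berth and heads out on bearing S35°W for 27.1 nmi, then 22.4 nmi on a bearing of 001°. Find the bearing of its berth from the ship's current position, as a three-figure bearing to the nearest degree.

091°

Leg 1 (S35°W, 27.1 nmi): east 27.1 sin 215° = -15.54, north 27.1 cos 215° = -22.20
Leg 2 (001°, 22.4 nmi): east 22.4 sin 1° = 0.39, north 22.4 cos 1° = 22.40
Net displacement: -15.15 east, 0.20 north. Direction back to start is (15.15, -0.20): bearing = atan2(15.15, -0.20) mod 360° = 90.75° ≈ 091°.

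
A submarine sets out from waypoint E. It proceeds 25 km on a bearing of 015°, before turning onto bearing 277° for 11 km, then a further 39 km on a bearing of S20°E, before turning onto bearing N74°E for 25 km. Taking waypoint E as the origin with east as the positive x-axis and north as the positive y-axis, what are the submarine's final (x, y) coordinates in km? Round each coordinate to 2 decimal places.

(32.92, -4.27)

Leg 1 (015°, 25 km): east 25 sin 15° = 6.47, north 25 cos 15° = 24.15
Leg 2 (277°, 11 km): east 11 sin 277° = -10.92, north 11 cos 277° = 1.34
Leg 3 (S20°E, 39 km): east 39 sin 160° = 13.34, north 39 cos 160° = -36.65
Leg 4 (N74°E, 25 km): east 25 sin 74° = 24.03, north 25 cos 74° = 6.89
Summing: 32.92 km east, -4.27 km north → (32.92, -4.27).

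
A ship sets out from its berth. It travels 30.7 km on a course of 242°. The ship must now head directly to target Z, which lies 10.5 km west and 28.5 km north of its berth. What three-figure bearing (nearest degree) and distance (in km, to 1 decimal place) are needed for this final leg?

Leg 1 (242°, 30.7 km): east 30.7 sin 242° = -27.11, north 30.7 cos 242° = -14.41
Current position: (-27.11, -14.41). Target: (-10.5, 28.5). Remaining: Δeast = 16.61, Δnorth = 42.91.
Bearing = atan2(16.61, 42.91) mod 360° = 21.16°; distance = √((16.61)² + (42.91)²) = 46.014 km.

021°, 46.0 km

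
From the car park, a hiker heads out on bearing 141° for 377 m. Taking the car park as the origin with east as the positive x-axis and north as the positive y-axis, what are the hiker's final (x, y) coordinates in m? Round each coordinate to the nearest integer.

Leg 1 (141°, 377 m): east 377 sin 141° = 237.25, north 377 cos 141° = -292.98
Summing: 237.25 m east, -292.98 m north → (237, -293).

(237, -293)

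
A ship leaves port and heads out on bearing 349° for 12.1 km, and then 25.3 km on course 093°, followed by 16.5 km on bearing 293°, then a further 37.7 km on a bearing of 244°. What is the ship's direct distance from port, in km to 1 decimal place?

26.1 km

Leg 1 (349°, 12.1 km): east 12.1 sin 349° = -2.31, north 12.1 cos 349° = 11.88
Leg 2 (093°, 25.3 km): east 25.3 sin 93° = 25.27, north 25.3 cos 93° = -1.32
Leg 3 (293°, 16.5 km): east 16.5 sin 293° = -15.19, north 16.5 cos 293° = 6.45
Leg 4 (244°, 37.7 km): east 37.7 sin 244° = -33.88, north 37.7 cos 244° = -16.53
Net: -26.12 east, 0.47 north. Distance = √((-26.12)² + (0.47)²) = 26.121 km.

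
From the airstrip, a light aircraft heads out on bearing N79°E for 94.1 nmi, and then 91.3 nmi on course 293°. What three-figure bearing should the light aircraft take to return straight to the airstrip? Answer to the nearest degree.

189°

Leg 1 (N79°E, 94.1 nmi): east 94.1 sin 79° = 92.37, north 94.1 cos 79° = 17.96
Leg 2 (293°, 91.3 nmi): east 91.3 sin 293° = -84.04, north 91.3 cos 293° = 35.67
Net displacement: 8.33 east, 53.63 north. Direction back to start is (-8.33, -53.63): bearing = atan2(-8.33, -53.63) mod 360° = 188.83° ≈ 189°.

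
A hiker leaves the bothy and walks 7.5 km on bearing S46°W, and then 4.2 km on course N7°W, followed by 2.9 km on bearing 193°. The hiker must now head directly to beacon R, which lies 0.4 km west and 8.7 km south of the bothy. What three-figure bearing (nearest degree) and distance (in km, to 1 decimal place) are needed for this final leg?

128°, 7.8 km

Leg 1 (S46°W, 7.5 km): east 7.5 sin 226° = -5.40, north 7.5 cos 226° = -5.21
Leg 2 (N7°W, 4.2 km): east 4.2 sin 353° = -0.51, north 4.2 cos 353° = 4.17
Leg 3 (193°, 2.9 km): east 2.9 sin 193° = -0.65, north 2.9 cos 193° = -2.83
Current position: (-6.56, -3.87). Target: (-0.4, -8.7). Remaining: Δeast = 6.16, Δnorth = -4.83.
Bearing = atan2(6.16, -4.83) mod 360° = 128.12°; distance = √((6.16)² + (-4.83)²) = 7.829 km.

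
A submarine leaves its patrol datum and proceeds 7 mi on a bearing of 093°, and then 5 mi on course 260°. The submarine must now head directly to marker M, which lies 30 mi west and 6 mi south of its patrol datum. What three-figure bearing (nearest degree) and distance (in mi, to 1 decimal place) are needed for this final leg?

Leg 1 (093°, 7 mi): east 7 sin 93° = 6.99, north 7 cos 93° = -0.37
Leg 2 (260°, 5 mi): east 5 sin 260° = -4.92, north 5 cos 260° = -0.87
Current position: (2.07, -1.23). Target: (-30, -6). Remaining: Δeast = -32.07, Δnorth = -4.77.
Bearing = atan2(-32.07, -4.77) mod 360° = 261.55°; distance = √((-32.07)² + (-4.77)²) = 32.419 mi.

262°, 32.4 mi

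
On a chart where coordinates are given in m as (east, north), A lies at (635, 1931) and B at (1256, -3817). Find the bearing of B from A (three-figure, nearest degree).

174°

Δeast = 1256 − 635 = 621.00; Δnorth = -3817 − 1931 = -5748.00.
Bearing = atan2(Δeast, Δnorth) mod 360° = 173.83° ≈ 174°.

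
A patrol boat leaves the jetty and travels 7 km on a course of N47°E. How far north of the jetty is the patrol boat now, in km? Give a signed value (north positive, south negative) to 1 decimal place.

Leg 1 (N47°E, 7 km): east 7 sin 47° = 5.12, north 7 cos 47° = 4.77
Net north component: 4.77 km.

4.8 km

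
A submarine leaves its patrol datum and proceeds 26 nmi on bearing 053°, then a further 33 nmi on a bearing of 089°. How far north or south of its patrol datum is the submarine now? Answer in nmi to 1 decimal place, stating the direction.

16.2 nmi north

Leg 1 (053°, 26 nmi): east 26 sin 53° = 20.76, north 26 cos 53° = 15.65
Leg 2 (089°, 33 nmi): east 33 sin 89° = 32.99, north 33 cos 89° = 0.58
Net north component: 16.22 nmi.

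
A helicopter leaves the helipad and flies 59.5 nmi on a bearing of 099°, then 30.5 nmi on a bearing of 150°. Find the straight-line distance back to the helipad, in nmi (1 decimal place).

82.2 nmi

Leg 1 (099°, 59.5 nmi): east 59.5 sin 99° = 58.77, north 59.5 cos 99° = -9.31
Leg 2 (150°, 30.5 nmi): east 30.5 sin 150° = 15.25, north 30.5 cos 150° = -26.41
Net: 74.02 east, -35.72 north. Distance = √((74.02)² + (-35.72)²) = 82.186 nmi.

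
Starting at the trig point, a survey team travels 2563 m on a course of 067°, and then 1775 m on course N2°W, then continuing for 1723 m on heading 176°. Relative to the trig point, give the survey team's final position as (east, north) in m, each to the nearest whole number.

Leg 1 (067°, 2563 m): east 2563 sin 67° = 2359.25, north 2563 cos 67° = 1001.44
Leg 2 (N2°W, 1775 m): east 1775 sin 358° = -61.95, north 1775 cos 358° = 1773.92
Leg 3 (176°, 1723 m): east 1723 sin 176° = 120.19, north 1723 cos 176° = -1718.80
Summing: 2417.50 m east, 1056.56 m north → (2417, 1057).

(2417, 1057)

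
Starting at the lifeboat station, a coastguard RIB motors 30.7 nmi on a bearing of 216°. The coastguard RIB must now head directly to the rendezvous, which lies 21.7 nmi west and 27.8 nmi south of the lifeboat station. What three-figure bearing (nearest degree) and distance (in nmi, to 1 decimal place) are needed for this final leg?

231°, 4.7 nmi

Leg 1 (216°, 30.7 nmi): east 30.7 sin 216° = -18.05, north 30.7 cos 216° = -24.84
Current position: (-18.05, -24.84). Target: (-21.7, -27.8). Remaining: Δeast = -3.65, Δnorth = -2.96.
Bearing = atan2(-3.65, -2.96) mod 360° = 230.97°; distance = √((-3.65)² + (-2.96)²) = 4.705 nmi.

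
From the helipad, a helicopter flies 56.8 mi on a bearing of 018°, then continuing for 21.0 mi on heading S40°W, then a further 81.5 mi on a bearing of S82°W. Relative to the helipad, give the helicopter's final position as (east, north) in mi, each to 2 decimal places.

(-76.65, 26.59)

Leg 1 (018°, 56.8 mi): east 56.8 sin 18° = 17.55, north 56.8 cos 18° = 54.02
Leg 2 (S40°W, 21.0 mi): east 21.0 sin 220° = -13.50, north 21.0 cos 220° = -16.09
Leg 3 (S82°W, 81.5 mi): east 81.5 sin 262° = -80.71, north 81.5 cos 262° = -11.34
Summing: -76.65 mi east, 26.59 mi north → (-76.65, 26.59).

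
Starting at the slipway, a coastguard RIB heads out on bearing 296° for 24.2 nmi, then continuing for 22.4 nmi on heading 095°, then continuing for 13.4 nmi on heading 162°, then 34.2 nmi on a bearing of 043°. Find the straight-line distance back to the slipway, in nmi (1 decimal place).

35.0 nmi

Leg 1 (296°, 24.2 nmi): east 24.2 sin 296° = -21.75, north 24.2 cos 296° = 10.61
Leg 2 (095°, 22.4 nmi): east 22.4 sin 95° = 22.31, north 22.4 cos 95° = -1.95
Leg 3 (162°, 13.4 nmi): east 13.4 sin 162° = 4.14, north 13.4 cos 162° = -12.74
Leg 4 (043°, 34.2 nmi): east 34.2 sin 43° = 23.32, north 34.2 cos 43° = 25.01
Net: 28.03 east, 20.92 north. Distance = √((28.03)² + (20.92)²) = 34.978 nmi.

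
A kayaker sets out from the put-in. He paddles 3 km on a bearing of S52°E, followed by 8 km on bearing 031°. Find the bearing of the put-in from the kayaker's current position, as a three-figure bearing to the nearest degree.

Leg 1 (S52°E, 3 km): east 3 sin 128° = 2.36, north 3 cos 128° = -1.85
Leg 2 (031°, 8 km): east 8 sin 31° = 4.12, north 8 cos 31° = 6.86
Net displacement: 6.48 east, 5.01 north. Direction back to start is (-6.48, -5.01): bearing = atan2(-6.48, -5.01) mod 360° = 232.31° ≈ 232°.

232°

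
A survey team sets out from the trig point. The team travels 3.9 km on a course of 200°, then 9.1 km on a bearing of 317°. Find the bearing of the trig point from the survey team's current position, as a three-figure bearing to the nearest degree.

Leg 1 (200°, 3.9 km): east 3.9 sin 200° = -1.33, north 3.9 cos 200° = -3.66
Leg 2 (317°, 9.1 km): east 9.1 sin 317° = -6.21, north 9.1 cos 317° = 6.66
Net displacement: -7.54 east, 2.99 north. Direction back to start is (7.54, -2.99): bearing = atan2(7.54, -2.99) mod 360° = 111.63° ≈ 112°.

112°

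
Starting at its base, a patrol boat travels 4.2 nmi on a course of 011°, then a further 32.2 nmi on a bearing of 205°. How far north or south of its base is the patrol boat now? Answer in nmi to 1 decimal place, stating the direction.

25.1 nmi south

Leg 1 (011°, 4.2 nmi): east 4.2 sin 11° = 0.80, north 4.2 cos 11° = 4.12
Leg 2 (205°, 32.2 nmi): east 32.2 sin 205° = -13.61, north 32.2 cos 205° = -29.18
Net north component: -25.06 nmi.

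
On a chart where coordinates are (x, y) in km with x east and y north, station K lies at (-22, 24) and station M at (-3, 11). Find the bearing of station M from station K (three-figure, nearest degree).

124°

Δeast = -3 − -22 = 19.00; Δnorth = 11 − 24 = -13.00.
Bearing = atan2(Δeast, Δnorth) mod 360° = 124.38° ≈ 124°.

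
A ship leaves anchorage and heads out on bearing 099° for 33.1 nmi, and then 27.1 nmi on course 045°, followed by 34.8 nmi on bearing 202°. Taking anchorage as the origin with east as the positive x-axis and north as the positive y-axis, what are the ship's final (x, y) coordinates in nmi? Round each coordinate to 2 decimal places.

Leg 1 (099°, 33.1 nmi): east 33.1 sin 99° = 32.69, north 33.1 cos 99° = -5.18
Leg 2 (045°, 27.1 nmi): east 27.1 sin 45° = 19.16, north 27.1 cos 45° = 19.16
Leg 3 (202°, 34.8 nmi): east 34.8 sin 202° = -13.04, north 34.8 cos 202° = -32.27
Summing: 38.82 nmi east, -18.28 nmi north → (38.82, -18.28).

(38.82, -18.28)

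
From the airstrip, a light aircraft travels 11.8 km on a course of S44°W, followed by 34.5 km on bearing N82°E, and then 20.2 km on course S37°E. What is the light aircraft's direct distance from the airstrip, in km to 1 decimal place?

Leg 1 (S44°W, 11.8 km): east 11.8 sin 224° = -8.20, north 11.8 cos 224° = -8.49
Leg 2 (N82°E, 34.5 km): east 34.5 sin 82° = 34.16, north 34.5 cos 82° = 4.80
Leg 3 (S37°E, 20.2 km): east 20.2 sin 143° = 12.16, north 20.2 cos 143° = -16.13
Net: 38.12 east, -19.82 north. Distance = √((38.12)² + (-19.82)²) = 42.968 km.

43.0 km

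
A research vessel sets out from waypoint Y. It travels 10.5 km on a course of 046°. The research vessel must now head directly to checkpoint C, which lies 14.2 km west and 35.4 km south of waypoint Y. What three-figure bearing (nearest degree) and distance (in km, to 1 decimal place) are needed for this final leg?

207°, 47.9 km

Leg 1 (046°, 10.5 km): east 10.5 sin 46° = 7.55, north 10.5 cos 46° = 7.29
Current position: (7.55, 7.29). Target: (-14.2, -35.4). Remaining: Δeast = -21.75, Δnorth = -42.69.
Bearing = atan2(-21.75, -42.69) mod 360° = 207.00°; distance = √((-21.75)² + (-42.69)²) = 47.916 km.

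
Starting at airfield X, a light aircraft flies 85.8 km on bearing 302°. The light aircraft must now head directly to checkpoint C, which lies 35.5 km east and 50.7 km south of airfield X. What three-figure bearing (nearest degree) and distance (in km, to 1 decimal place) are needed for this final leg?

132°, 144.8 km

Leg 1 (302°, 85.8 km): east 85.8 sin 302° = -72.76, north 85.8 cos 302° = 45.47
Current position: (-72.76, 45.47). Target: (35.5, -50.7). Remaining: Δeast = 108.26, Δnorth = -96.17.
Bearing = atan2(108.26, -96.17) mod 360° = 131.61°; distance = √((108.26)² + (-96.17)²) = 144.806 km.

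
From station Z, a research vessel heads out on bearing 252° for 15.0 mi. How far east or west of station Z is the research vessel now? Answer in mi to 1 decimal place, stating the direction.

Leg 1 (252°, 15.0 mi): east 15.0 sin 252° = -14.27, north 15.0 cos 252° = -4.64
Net east component: -14.27 mi.

14.3 mi west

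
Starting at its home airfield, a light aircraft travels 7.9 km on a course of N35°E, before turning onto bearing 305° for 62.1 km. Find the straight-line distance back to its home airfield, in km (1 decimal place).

Leg 1 (N35°E, 7.9 km): east 7.9 sin 35° = 4.53, north 7.9 cos 35° = 6.47
Leg 2 (305°, 62.1 km): east 62.1 sin 305° = -50.87, north 62.1 cos 305° = 35.62
Net: -46.34 east, 42.09 north. Distance = √((-46.34)² + (42.09)²) = 62.600 km.

62.6 km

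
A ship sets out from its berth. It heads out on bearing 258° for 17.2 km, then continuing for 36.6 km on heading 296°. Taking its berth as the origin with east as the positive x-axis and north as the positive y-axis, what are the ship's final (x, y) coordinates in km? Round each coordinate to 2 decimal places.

(-49.72, 12.47)

Leg 1 (258°, 17.2 km): east 17.2 sin 258° = -16.82, north 17.2 cos 258° = -3.58
Leg 2 (296°, 36.6 km): east 36.6 sin 296° = -32.90, north 36.6 cos 296° = 16.04
Summing: -49.72 km east, 12.47 km north → (-49.72, 12.47).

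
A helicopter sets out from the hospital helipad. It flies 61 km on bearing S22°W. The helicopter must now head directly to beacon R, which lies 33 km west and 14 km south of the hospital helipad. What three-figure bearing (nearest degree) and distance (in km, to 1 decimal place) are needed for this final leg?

Leg 1 (S22°W, 61 km): east 61 sin 202° = -22.85, north 61 cos 202° = -56.56
Current position: (-22.85, -56.56). Target: (-33, -14). Remaining: Δeast = -10.15, Δnorth = 42.56.
Bearing = atan2(-10.15, 42.56) mod 360° = 346.59°; distance = √((-10.15)² + (42.56)²) = 43.752 km.

347°, 43.8 km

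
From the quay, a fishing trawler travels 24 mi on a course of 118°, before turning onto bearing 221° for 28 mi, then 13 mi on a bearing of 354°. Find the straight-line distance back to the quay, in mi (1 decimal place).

Leg 1 (118°, 24 mi): east 24 sin 118° = 21.19, north 24 cos 118° = -11.27
Leg 2 (221°, 28 mi): east 28 sin 221° = -18.37, north 28 cos 221° = -21.13
Leg 3 (354°, 13 mi): east 13 sin 354° = -1.36, north 13 cos 354° = 12.93
Net: 1.46 east, -19.47 north. Distance = √((1.46)² + (-19.47)²) = 19.525 mi.

19.5 mi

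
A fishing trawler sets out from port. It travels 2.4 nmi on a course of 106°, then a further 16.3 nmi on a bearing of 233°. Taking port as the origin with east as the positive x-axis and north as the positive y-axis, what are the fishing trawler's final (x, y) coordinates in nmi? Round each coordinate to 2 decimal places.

Leg 1 (106°, 2.4 nmi): east 2.4 sin 106° = 2.31, north 2.4 cos 106° = -0.66
Leg 2 (233°, 16.3 nmi): east 16.3 sin 233° = -13.02, north 16.3 cos 233° = -9.81
Summing: -10.71 nmi east, -10.47 nmi north → (-10.71, -10.47).

(-10.71, -10.47)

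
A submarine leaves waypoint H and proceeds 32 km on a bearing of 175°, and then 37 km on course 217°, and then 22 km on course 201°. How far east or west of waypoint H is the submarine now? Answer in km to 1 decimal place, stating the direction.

27.4 km west

Leg 1 (175°, 32 km): east 32 sin 175° = 2.79, north 32 cos 175° = -31.88
Leg 2 (217°, 37 km): east 37 sin 217° = -22.27, north 37 cos 217° = -29.55
Leg 3 (201°, 22 km): east 22 sin 201° = -7.88, north 22 cos 201° = -20.54
Net east component: -27.36 km.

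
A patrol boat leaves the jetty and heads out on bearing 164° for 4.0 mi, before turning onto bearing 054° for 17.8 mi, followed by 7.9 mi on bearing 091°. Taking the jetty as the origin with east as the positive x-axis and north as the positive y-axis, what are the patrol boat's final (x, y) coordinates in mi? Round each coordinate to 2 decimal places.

Leg 1 (164°, 4.0 mi): east 4.0 sin 164° = 1.10, north 4.0 cos 164° = -3.85
Leg 2 (054°, 17.8 mi): east 17.8 sin 54° = 14.40, north 17.8 cos 54° = 10.46
Leg 3 (091°, 7.9 mi): east 7.9 sin 91° = 7.90, north 7.9 cos 91° = -0.14
Summing: 23.40 mi east, 6.48 mi north → (23.40, 6.48).

(23.40, 6.48)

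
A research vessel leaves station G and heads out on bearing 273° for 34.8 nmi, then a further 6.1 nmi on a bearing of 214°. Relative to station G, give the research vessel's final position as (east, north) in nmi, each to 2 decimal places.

(-38.16, -3.24)

Leg 1 (273°, 34.8 nmi): east 34.8 sin 273° = -34.75, north 34.8 cos 273° = 1.82
Leg 2 (214°, 6.1 nmi): east 6.1 sin 214° = -3.41, north 6.1 cos 214° = -5.06
Summing: -38.16 nmi east, -3.24 nmi north → (-38.16, -3.24).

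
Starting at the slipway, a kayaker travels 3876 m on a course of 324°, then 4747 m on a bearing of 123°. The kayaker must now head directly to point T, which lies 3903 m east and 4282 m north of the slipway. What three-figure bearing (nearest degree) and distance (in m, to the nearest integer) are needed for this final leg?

031°, 4332 m

Leg 1 (324°, 3876 m): east 3876 sin 324° = -2278.26, north 3876 cos 324° = 3135.75
Leg 2 (123°, 4747 m): east 4747 sin 123° = 3981.17, north 4747 cos 123° = -2585.40
Current position: (1702.91, 550.35). Target: (3903, 4282). Remaining: Δeast = 2200.09, Δnorth = 3731.65.
Bearing = atan2(2200.09, 3731.65) mod 360° = 30.52°; distance = √((2200.09)² + (3731.65)²) = 4331.928 m.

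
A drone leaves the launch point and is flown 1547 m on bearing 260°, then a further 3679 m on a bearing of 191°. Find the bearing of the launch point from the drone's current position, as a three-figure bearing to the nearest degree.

Leg 1 (260°, 1547 m): east 1547 sin 260° = -1523.50, north 1547 cos 260° = -268.63
Leg 2 (191°, 3679 m): east 3679 sin 191° = -701.99, north 3679 cos 191° = -3611.41
Net displacement: -2225.48 east, -3880.04 north. Direction back to start is (2225.48, 3880.04): bearing = atan2(2225.48, 3880.04) mod 360° = 29.84° ≈ 030°.

030°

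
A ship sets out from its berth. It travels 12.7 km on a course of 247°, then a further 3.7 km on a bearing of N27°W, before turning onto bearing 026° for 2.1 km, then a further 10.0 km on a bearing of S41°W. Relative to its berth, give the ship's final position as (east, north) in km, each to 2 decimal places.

Leg 1 (247°, 12.7 km): east 12.7 sin 247° = -11.69, north 12.7 cos 247° = -4.96
Leg 2 (N27°W, 3.7 km): east 3.7 sin 333° = -1.68, north 3.7 cos 333° = 3.30
Leg 3 (026°, 2.1 km): east 2.1 sin 26° = 0.92, north 2.1 cos 26° = 1.89
Leg 4 (S41°W, 10.0 km): east 10.0 sin 221° = -6.56, north 10.0 cos 221° = -7.55
Summing: -19.01 km east, -7.33 km north → (-19.01, -7.33).

(-19.01, -7.33)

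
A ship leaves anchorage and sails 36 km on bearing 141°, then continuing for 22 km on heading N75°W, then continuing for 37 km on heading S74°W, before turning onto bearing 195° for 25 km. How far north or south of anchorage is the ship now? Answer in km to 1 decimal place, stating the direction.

Leg 1 (141°, 36 km): east 36 sin 141° = 22.66, north 36 cos 141° = -27.98
Leg 2 (N75°W, 22 km): east 22 sin 285° = -21.25, north 22 cos 285° = 5.69
Leg 3 (S74°W, 37 km): east 37 sin 254° = -35.57, north 37 cos 254° = -10.20
Leg 4 (195°, 25 km): east 25 sin 195° = -6.47, north 25 cos 195° = -24.15
Net north component: -56.63 km.

56.6 km south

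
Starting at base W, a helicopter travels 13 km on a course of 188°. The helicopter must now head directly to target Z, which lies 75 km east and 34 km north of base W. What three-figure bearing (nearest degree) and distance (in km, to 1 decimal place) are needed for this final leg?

059°, 90.0 km

Leg 1 (188°, 13 km): east 13 sin 188° = -1.81, north 13 cos 188° = -12.87
Current position: (-1.81, -12.87). Target: (75, 34). Remaining: Δeast = 76.81, Δnorth = 46.87.
Bearing = atan2(76.81, 46.87) mod 360° = 58.61°; distance = √((76.81)² + (46.87)²) = 89.982 km.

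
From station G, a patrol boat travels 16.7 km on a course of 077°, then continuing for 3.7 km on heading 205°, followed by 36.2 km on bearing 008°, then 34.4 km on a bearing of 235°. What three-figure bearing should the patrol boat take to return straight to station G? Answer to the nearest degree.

Leg 1 (077°, 16.7 km): east 16.7 sin 77° = 16.27, north 16.7 cos 77° = 3.76
Leg 2 (205°, 3.7 km): east 3.7 sin 205° = -1.56, north 3.7 cos 205° = -3.35
Leg 3 (008°, 36.2 km): east 36.2 sin 8° = 5.04, north 36.2 cos 8° = 35.85
Leg 4 (235°, 34.4 km): east 34.4 sin 235° = -28.18, north 34.4 cos 235° = -19.73
Net displacement: -8.43 east, 16.52 north. Direction back to start is (8.43, -16.52): bearing = atan2(8.43, -16.52) mod 360° = 152.96° ≈ 153°.

153°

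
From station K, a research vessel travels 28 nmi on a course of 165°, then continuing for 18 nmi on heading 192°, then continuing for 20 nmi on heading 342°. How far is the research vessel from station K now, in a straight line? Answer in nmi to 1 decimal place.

Leg 1 (165°, 28 nmi): east 28 sin 165° = 7.25, north 28 cos 165° = -27.05
Leg 2 (192°, 18 nmi): east 18 sin 192° = -3.74, north 18 cos 192° = -17.61
Leg 3 (342°, 20 nmi): east 20 sin 342° = -6.18, north 20 cos 342° = 19.02
Net: -2.68 east, -25.63 north. Distance = √((-2.68)² + (-25.63)²) = 25.771 nmi.

25.8 nmi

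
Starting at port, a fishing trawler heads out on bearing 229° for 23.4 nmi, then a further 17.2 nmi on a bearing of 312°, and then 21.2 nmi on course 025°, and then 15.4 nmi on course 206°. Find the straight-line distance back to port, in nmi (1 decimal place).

Leg 1 (229°, 23.4 nmi): east 23.4 sin 229° = -17.66, north 23.4 cos 229° = -15.35
Leg 2 (312°, 17.2 nmi): east 17.2 sin 312° = -12.78, north 17.2 cos 312° = 11.51
Leg 3 (025°, 21.2 nmi): east 21.2 sin 25° = 8.96, north 21.2 cos 25° = 19.21
Leg 4 (206°, 15.4 nmi): east 15.4 sin 206° = -6.75, north 15.4 cos 206° = -13.84
Net: -28.23 east, 1.53 north. Distance = √((-28.23)² + (1.53)²) = 28.275 nmi.

28.3 nmi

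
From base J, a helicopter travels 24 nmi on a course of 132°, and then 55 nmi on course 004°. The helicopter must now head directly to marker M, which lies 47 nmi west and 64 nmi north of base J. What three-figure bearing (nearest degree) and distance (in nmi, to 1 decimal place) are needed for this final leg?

Leg 1 (132°, 24 nmi): east 24 sin 132° = 17.84, north 24 cos 132° = -16.06
Leg 2 (004°, 55 nmi): east 55 sin 4° = 3.84, north 55 cos 4° = 54.87
Current position: (21.67, 38.81). Target: (-47, 64). Remaining: Δeast = -68.67, Δnorth = 25.19.
Bearing = atan2(-68.67, 25.19) mod 360° = 290.15°; distance = √((-68.67)² + (25.19)²) = 73.147 nmi.

290°, 73.1 nmi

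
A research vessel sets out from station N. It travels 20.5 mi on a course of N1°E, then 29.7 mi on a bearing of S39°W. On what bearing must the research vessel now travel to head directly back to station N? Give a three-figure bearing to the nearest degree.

082°

Leg 1 (N1°E, 20.5 mi): east 20.5 sin 1° = 0.36, north 20.5 cos 1° = 20.50
Leg 2 (S39°W, 29.7 mi): east 29.7 sin 219° = -18.69, north 29.7 cos 219° = -23.08
Net displacement: -18.33 east, -2.58 north. Direction back to start is (18.33, 2.58): bearing = atan2(18.33, 2.58) mod 360° = 81.98° ≈ 082°.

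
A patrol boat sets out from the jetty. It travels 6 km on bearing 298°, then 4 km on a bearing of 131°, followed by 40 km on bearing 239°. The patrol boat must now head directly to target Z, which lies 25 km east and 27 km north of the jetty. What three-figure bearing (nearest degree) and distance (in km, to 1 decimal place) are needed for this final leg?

052°, 77.7 km

Leg 1 (298°, 6 km): east 6 sin 298° = -5.30, north 6 cos 298° = 2.82
Leg 2 (131°, 4 km): east 4 sin 131° = 3.02, north 4 cos 131° = -2.62
Leg 3 (239°, 40 km): east 40 sin 239° = -34.29, north 40 cos 239° = -20.60
Current position: (-36.57, -20.41). Target: (25, 27). Remaining: Δeast = 61.57, Δnorth = 47.41.
Bearing = atan2(61.57, 47.41) mod 360° = 52.40°; distance = √((61.57)² + (47.41)²) = 77.704 km.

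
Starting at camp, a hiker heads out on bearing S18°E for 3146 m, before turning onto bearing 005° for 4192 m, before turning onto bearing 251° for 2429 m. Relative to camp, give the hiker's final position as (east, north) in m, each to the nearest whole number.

(-959, 393)

Leg 1 (S18°E, 3146 m): east 3146 sin 162° = 972.17, north 3146 cos 162° = -2992.02
Leg 2 (005°, 4192 m): east 4192 sin 5° = 365.36, north 4192 cos 5° = 4176.05
Leg 3 (251°, 2429 m): east 2429 sin 251° = -2296.66, north 2429 cos 251° = -790.81
Summing: -959.14 m east, 393.22 m north → (-959, 393).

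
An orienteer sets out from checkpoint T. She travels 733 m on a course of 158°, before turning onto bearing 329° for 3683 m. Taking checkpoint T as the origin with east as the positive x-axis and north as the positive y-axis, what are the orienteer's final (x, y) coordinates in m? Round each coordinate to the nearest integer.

Leg 1 (158°, 733 m): east 733 sin 158° = 274.59, north 733 cos 158° = -679.63
Leg 2 (329°, 3683 m): east 3683 sin 329° = -1896.89, north 3683 cos 329° = 3156.95
Summing: -1622.30 m east, 2477.32 m north → (-1622, 2477).

(-1622, 2477)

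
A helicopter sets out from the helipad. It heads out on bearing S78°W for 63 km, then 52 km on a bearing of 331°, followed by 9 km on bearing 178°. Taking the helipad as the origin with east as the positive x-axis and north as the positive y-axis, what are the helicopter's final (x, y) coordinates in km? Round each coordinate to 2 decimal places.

Leg 1 (S78°W, 63 km): east 63 sin 258° = -61.62, north 63 cos 258° = -13.10
Leg 2 (331°, 52 km): east 52 sin 331° = -25.21, north 52 cos 331° = 45.48
Leg 3 (178°, 9 km): east 9 sin 178° = 0.31, north 9 cos 178° = -8.99
Summing: -86.52 km east, 23.39 km north → (-86.52, 23.39).

(-86.52, 23.39)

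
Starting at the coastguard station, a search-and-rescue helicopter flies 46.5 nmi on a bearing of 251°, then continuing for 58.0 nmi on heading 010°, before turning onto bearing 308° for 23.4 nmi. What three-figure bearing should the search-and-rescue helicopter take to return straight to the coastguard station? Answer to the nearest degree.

137°

Leg 1 (251°, 46.5 nmi): east 46.5 sin 251° = -43.97, north 46.5 cos 251° = -15.14
Leg 2 (010°, 58.0 nmi): east 58.0 sin 10° = 10.07, north 58.0 cos 10° = 57.12
Leg 3 (308°, 23.4 nmi): east 23.4 sin 308° = -18.44, north 23.4 cos 308° = 14.41
Net displacement: -52.33 east, 56.39 north. Direction back to start is (52.33, -56.39): bearing = atan2(52.33, -56.39) mod 360° = 137.13° ≈ 137°.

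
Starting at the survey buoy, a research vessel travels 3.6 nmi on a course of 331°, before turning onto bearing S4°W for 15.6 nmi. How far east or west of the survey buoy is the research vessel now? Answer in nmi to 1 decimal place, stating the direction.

2.8 nmi west

Leg 1 (331°, 3.6 nmi): east 3.6 sin 331° = -1.75, north 3.6 cos 331° = 3.15
Leg 2 (S4°W, 15.6 nmi): east 15.6 sin 184° = -1.09, north 15.6 cos 184° = -15.56
Net east component: -2.83 nmi.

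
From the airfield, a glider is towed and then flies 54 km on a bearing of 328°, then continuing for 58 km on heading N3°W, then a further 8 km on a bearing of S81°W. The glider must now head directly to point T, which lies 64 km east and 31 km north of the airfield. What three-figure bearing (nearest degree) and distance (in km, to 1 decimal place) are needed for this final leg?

125°, 125.8 km

Leg 1 (328°, 54 km): east 54 sin 328° = -28.62, north 54 cos 328° = 45.79
Leg 2 (N3°W, 58 km): east 58 sin 357° = -3.04, north 58 cos 357° = 57.92
Leg 3 (S81°W, 8 km): east 8 sin 261° = -7.90, north 8 cos 261° = -1.25
Current position: (-39.55, 102.46). Target: (64, 31). Remaining: Δeast = 103.55, Δnorth = -71.46.
Bearing = atan2(103.55, -71.46) mod 360° = 124.61°; distance = √((103.55)² + (-71.46)²) = 125.818 km.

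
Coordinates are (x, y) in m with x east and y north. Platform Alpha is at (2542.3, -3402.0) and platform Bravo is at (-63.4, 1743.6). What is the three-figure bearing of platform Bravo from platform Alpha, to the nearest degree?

333°

Δeast = -63.4 − 2542.3 = -2605.70; Δnorth = 1743.6 − -3402.0 = 5145.60.
Bearing = atan2(Δeast, Δnorth) mod 360° = 333.14° ≈ 333°.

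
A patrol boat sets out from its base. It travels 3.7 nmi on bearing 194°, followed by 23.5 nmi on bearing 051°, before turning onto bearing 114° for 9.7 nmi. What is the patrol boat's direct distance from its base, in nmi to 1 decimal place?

27.2 nmi

Leg 1 (194°, 3.7 nmi): east 3.7 sin 194° = -0.90, north 3.7 cos 194° = -3.59
Leg 2 (051°, 23.5 nmi): east 23.5 sin 51° = 18.26, north 23.5 cos 51° = 14.79
Leg 3 (114°, 9.7 nmi): east 9.7 sin 114° = 8.86, north 9.7 cos 114° = -3.95
Net: 26.23 east, 7.25 north. Distance = √((26.23)² + (7.25)²) = 27.214 nmi.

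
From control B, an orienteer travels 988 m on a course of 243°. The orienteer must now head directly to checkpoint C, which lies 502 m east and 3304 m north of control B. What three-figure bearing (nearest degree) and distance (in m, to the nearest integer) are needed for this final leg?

020°, 3999 m

Leg 1 (243°, 988 m): east 988 sin 243° = -880.31, north 988 cos 243° = -448.54
Current position: (-880.31, -448.54). Target: (502, 3304). Remaining: Δeast = 1382.31, Δnorth = 3752.54.
Bearing = atan2(1382.31, 3752.54) mod 360° = 20.22°; distance = √((1382.31)² + (3752.54)²) = 3999.046 m.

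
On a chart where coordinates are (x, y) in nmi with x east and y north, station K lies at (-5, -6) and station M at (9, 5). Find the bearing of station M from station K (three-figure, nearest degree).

Δeast = 9 − -5 = 14.00; Δnorth = 5 − -6 = 11.00.
Bearing = atan2(Δeast, Δnorth) mod 360° = 51.84° ≈ 052°.

052°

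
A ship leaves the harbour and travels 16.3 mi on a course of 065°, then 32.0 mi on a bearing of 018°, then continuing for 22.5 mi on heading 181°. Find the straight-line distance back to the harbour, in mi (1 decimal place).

Leg 1 (065°, 16.3 mi): east 16.3 sin 65° = 14.77, north 16.3 cos 65° = 6.89
Leg 2 (018°, 32.0 mi): east 32.0 sin 18° = 9.89, north 32.0 cos 18° = 30.43
Leg 3 (181°, 22.5 mi): east 22.5 sin 181° = -0.39, north 22.5 cos 181° = -22.50
Net: 24.27 east, 14.83 north. Distance = √((24.27)² + (14.83)²) = 28.439 mi.

28.4 mi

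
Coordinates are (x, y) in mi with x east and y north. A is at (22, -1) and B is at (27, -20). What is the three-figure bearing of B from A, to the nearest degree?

Δeast = 27 − 22 = 5.00; Δnorth = -20 − -1 = -19.00.
Bearing = atan2(Δeast, Δnorth) mod 360° = 165.26° ≈ 165°.

165°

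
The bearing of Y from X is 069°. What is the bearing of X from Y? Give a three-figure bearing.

249°

Back-bearing = 069° + 180° = 249°.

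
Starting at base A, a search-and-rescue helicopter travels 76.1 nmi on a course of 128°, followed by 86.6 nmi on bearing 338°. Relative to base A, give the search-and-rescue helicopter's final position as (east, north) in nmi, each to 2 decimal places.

Leg 1 (128°, 76.1 nmi): east 76.1 sin 128° = 59.97, north 76.1 cos 128° = -46.85
Leg 2 (338°, 86.6 nmi): east 86.6 sin 338° = -32.44, north 86.6 cos 338° = 80.29
Summing: 27.53 nmi east, 33.44 nmi north → (27.53, 33.44).

(27.53, 33.44)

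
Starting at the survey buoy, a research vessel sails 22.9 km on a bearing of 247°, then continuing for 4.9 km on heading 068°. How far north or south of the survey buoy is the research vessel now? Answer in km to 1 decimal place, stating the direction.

Leg 1 (247°, 22.9 km): east 22.9 sin 247° = -21.08, north 22.9 cos 247° = -8.95
Leg 2 (068°, 4.9 km): east 4.9 sin 68° = 4.54, north 4.9 cos 68° = 1.84
Net north component: -7.11 km.

7.1 km south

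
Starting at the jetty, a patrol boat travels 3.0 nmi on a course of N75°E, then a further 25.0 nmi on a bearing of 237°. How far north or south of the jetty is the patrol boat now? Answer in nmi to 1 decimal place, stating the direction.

12.8 nmi south

Leg 1 (N75°E, 3.0 nmi): east 3.0 sin 75° = 2.90, north 3.0 cos 75° = 0.78
Leg 2 (237°, 25.0 nmi): east 25.0 sin 237° = -20.97, north 25.0 cos 237° = -13.62
Net north component: -12.84 nmi.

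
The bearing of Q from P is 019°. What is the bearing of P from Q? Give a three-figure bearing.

199°

Back-bearing = 019° + 180° = 199°.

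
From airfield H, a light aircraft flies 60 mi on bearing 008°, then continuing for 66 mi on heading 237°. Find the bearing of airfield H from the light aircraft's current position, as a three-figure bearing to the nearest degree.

Leg 1 (008°, 60 mi): east 60 sin 8° = 8.35, north 60 cos 8° = 59.42
Leg 2 (237°, 66 mi): east 66 sin 237° = -55.35, north 66 cos 237° = -35.95
Net displacement: -47.00 east, 23.47 north. Direction back to start is (47.00, -23.47): bearing = atan2(47.00, -23.47) mod 360° = 116.53° ≈ 117°.

117°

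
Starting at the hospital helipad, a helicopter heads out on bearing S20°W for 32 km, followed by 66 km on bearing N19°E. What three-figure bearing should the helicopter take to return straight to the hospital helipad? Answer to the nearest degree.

Leg 1 (S20°W, 32 km): east 32 sin 200° = -10.94, north 32 cos 200° = -30.07
Leg 2 (N19°E, 66 km): east 66 sin 19° = 21.49, north 66 cos 19° = 62.40
Net displacement: 10.54 east, 32.33 north. Direction back to start is (-10.54, -32.33): bearing = atan2(-10.54, -32.33) mod 360° = 198.06° ≈ 198°.

198°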